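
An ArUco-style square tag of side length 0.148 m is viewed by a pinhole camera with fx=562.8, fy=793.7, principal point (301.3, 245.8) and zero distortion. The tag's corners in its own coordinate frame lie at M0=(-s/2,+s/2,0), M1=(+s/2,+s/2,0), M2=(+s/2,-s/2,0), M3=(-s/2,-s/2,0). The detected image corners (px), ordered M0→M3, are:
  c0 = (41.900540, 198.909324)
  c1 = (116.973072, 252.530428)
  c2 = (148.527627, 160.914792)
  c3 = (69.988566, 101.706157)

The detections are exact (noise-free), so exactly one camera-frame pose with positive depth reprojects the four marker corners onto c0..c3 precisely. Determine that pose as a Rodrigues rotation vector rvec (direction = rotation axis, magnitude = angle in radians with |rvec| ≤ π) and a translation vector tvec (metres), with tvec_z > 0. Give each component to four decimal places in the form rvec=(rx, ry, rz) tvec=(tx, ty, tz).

Intrinsics K: fx=562.8, fy=793.7, cx=301.3, cy=245.8
Marker side s = 0.148 m; corners in marker frame (Z=0):
  M0 = (-0.0740, +0.0740, 0)
  M1 = (+0.0740, +0.0740, 0)
  M2 = (+0.0740, -0.0740, 0)
  M3 = (-0.0740, -0.0740, 0)
Detected image corners:
  c0 = (41.900540, 198.909324) px
  c1 = (116.973072, 252.530428) px
  c2 = (148.527627, 160.914792) px
  c3 = (69.988566, 101.706157) px
Planar DLT: solve 8×8 A·h = b for H (H[2,2]=1):
  H  [+535.30300 -166.40445 +94.43735]
  H  [+412.19855 +704.33962 +180.18883]
  H  [+0.17667 +0.37355 +1.00000]
B = K⁻¹H; ‖b₁‖=0.990345, ‖b₂‖=0.990345; λ = 2/(‖b₁‖+‖b₂‖) = 1.009749, sign → tz>0 ⇒ λ=+1.009749
r₁ = λ·B[:,0] = (+0.86491,+0.46915,+0.17840); r₂ = λ·B[:,1] = (-0.50049,+0.77925,+0.37720)
r₃ = r₁×r₂ = (+0.03795,-0.41553,+0.90879); SVD([r₁ r₂ r₃]) → R = UVᵀ:
  R  [+0.86491 -0.50049 +0.03795]
  R  [+0.46915 +0.77925 -0.41553]
  R  [+0.17840 +0.37720 +0.90879]
t = (-0.37114, -0.08347, +1.00975) m
tr R = 2.552951; θ = arccos((tr R − 1)/2) = 0.681743 rad = 39.061°
axis k = ((R−Rᵀ)₃₂, (R−Rᵀ)₁₃, (R−Rᵀ)₂₁) / (2 sinθ) = (+0.628997, -0.111440, +0.769379)
rvec = θ·k = (+0.428814, -0.075973, +0.524519)

rvec=(0.4288, -0.0760, 0.5245) tvec=(-0.3711, -0.0835, 1.0097)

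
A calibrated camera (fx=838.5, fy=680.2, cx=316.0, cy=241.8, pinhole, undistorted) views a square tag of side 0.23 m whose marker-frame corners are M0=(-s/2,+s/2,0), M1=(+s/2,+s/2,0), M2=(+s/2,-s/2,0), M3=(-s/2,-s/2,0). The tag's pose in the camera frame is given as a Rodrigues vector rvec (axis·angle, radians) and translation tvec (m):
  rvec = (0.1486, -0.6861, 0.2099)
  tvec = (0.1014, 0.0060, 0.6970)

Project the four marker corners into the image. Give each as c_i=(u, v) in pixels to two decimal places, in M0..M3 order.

Intrinsics K: fx=838.5, fy=680.2, cx=316.0, cy=241.8
Marker side s = 0.23 m; corners in marker frame (Z=0):
  M0 = (-0.1150, +0.1150, 0)
  M1 = (+0.1150, +0.1150, 0)
  M2 = (+0.1150, -0.1150, 0)
  M3 = (-0.1150, -0.1150, 0)
rvec = (0.1486, -0.6861, 0.2099), |rvec| = θ = 0.73272 rad = 41.982°
Rodrigues: sinθ=0.66889, 1−cosθ=0.25664; R = I + sinθ·[k]× + (1−cosθ)·[k]×²:
    [+0.75392 -0.24035 -0.61143]
    [+0.14288 +0.96838 -0.20450]
    [+0.64125 +0.06681 +0.76442]
t = (0.1014, 0.0060, 0.6970) m
M0: Pc = R·M0+t = (-0.01294, +0.10093, +0.63094); u = 838.5·(-0.01294)/0.63094 + 316.0 = 298.8019, v = 680.2·(+0.10093)/0.63094 + 241.8 = 350.6132
M1: Pc = R·M1+t = (+0.16046, +0.13380, +0.77843); u = 838.5·(+0.16046)/0.77843 + 316.0 = 488.8428, v = 680.2·(+0.13380)/0.77843 + 241.8 = 358.7121
M2: Pc = R·M2+t = (+0.21574, -0.08893, +0.76306); u = 838.5·(+0.21574)/0.76306 + 316.0 = 553.0703, v = 680.2·(-0.08893)/0.76306 + 241.8 = 162.5241
M3: Pc = R·M3+t = (+0.04234, -0.12180, +0.61557); u = 838.5·(+0.04234)/0.61557 + 316.0 = 373.6736, v = 680.2·(-0.12180)/0.61557 + 241.8 = 107.2180

c0=(298.80, 350.61) c1=(488.84, 358.71) c2=(553.07, 162.52) c3=(373.67, 107.22)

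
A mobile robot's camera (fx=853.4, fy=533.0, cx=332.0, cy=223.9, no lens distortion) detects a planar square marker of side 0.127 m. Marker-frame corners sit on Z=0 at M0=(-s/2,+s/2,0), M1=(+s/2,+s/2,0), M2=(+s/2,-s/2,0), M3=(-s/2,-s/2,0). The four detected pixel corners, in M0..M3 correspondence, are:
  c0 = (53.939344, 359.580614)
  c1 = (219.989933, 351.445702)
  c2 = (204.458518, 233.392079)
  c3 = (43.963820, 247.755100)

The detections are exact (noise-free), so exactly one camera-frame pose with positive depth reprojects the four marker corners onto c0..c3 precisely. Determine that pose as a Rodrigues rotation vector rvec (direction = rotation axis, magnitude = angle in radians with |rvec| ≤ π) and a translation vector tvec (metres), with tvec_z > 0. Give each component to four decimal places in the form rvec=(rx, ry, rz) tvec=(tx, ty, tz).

rvec=(-0.1233, 0.2784, -0.1209) tvec=(-0.1414, 0.0816, 0.5920)

Intrinsics K: fx=853.4, fy=533.0, cx=332.0, cy=223.9
Marker side s = 0.127 m; corners in marker frame (Z=0):
  M0 = (-0.0635, +0.0635, 0)
  M1 = (+0.0635, +0.0635, 0)
  M2 = (+0.0635, -0.0635, 0)
  M3 = (-0.0635, -0.0635, 0)
Detected image corners:
  c0 = (53.939344, 359.580614) px
  c1 = (219.989933, 351.445702) px
  c2 = (204.458518, 233.392079) px
  c3 = (43.963820, 247.755100) px
Planar DLT: solve 8×8 A·h = b for H (H[2,2]=1):
  H  [+1226.59550 +69.39166 +128.16373]
  H  [-222.89204 +834.94203 +297.35421]
  H  [-0.44945 -0.23283 +1.00000]
B = K⁻¹H; ‖b₁‖=1.689278, ‖b₂‖=1.689278; λ = 2/(‖b₁‖+‖b₂‖) = 0.591969, sign → tz>0 ⇒ λ=+0.591969
r₁ = λ·B[:,0] = (+0.95435,-0.13579,-0.26606); r₂ = λ·B[:,1] = (+0.10175,+0.98522,-0.13783)
r₃ = r₁×r₂ = (+0.28084,+0.10446,+0.95405); SVD([r₁ r₂ r₃]) → R = UVᵀ:
  R  [+0.95435 +0.10175 +0.28084]
  R  [-0.13579 +0.98522 +0.10446]
  R  [-0.26606 -0.13783 +0.95405]
t = (-0.14139, +0.08158, +0.59197) m
tr R = 2.893612; θ = arccos((tr R − 1)/2) = 0.327635 rad = 18.772°
axis k = ((R−Rᵀ)₃₂, (R−Rᵀ)₁₃, (R−Rᵀ)₂₁) / (2 sinθ) = (-0.376461, +0.849740, -0.369077)
rvec = θ·k = (-0.123342, +0.278404, -0.120922)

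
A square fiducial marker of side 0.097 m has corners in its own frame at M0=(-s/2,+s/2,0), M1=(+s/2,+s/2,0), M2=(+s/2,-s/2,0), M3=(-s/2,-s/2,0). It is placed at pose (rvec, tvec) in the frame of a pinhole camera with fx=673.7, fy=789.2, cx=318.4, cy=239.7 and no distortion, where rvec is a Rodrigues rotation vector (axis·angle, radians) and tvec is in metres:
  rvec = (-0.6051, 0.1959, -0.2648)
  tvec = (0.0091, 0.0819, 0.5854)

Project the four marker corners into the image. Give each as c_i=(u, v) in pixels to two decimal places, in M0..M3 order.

c0=(285.10, 429.01) c1=(396.69, 390.68) c2=(369.30, 277.24) c3=(268.36, 313.91)

Intrinsics K: fx=673.7, fy=789.2, cx=318.4, cy=239.7
Marker side s = 0.097 m; corners in marker frame (Z=0):
  M0 = (-0.0485, +0.0485, 0)
  M1 = (+0.0485, +0.0485, 0)
  M2 = (+0.0485, -0.0485, 0)
  M3 = (-0.0485, -0.0485, 0)
rvec = (-0.6051, 0.1959, -0.2648), |rvec| = θ = 0.68894 rad = 39.474°
Rodrigues: sinθ=0.63572, 1−cosθ=0.22808; R = I + sinθ·[k]× + (1−cosθ)·[k]×²:
    [+0.94786 +0.18738 +0.25776]
    [-0.30131 +0.79036 +0.53343]
    [-0.10377 -0.58328 +0.80561]
t = (0.0091, 0.0819, 0.5854) m
M0: Pc = R·M0+t = (-0.02778, +0.13485, +0.56214); u = 673.7·(-0.02778)/0.56214 + 318.4 = 285.1031, v = 789.2·(+0.13485)/0.56214 + 239.7 = 429.0116
M1: Pc = R·M1+t = (+0.06416, +0.10562, +0.55208); u = 673.7·(+0.06416)/0.55208 + 318.4 = 396.6937, v = 789.2·(+0.10562)/0.55208 + 239.7 = 390.6834
M2: Pc = R·M2+t = (+0.04598, +0.02895, +0.60866); u = 673.7·(+0.04598)/0.60866 + 318.4 = 369.2974, v = 789.2·(+0.02895)/0.60866 + 239.7 = 277.2428
M3: Pc = R·M3+t = (-0.04596, +0.05818, +0.61872); u = 673.7·(-0.04596)/0.61872 + 318.4 = 268.3567, v = 789.2·(+0.05818)/0.61872 + 239.7 = 313.9116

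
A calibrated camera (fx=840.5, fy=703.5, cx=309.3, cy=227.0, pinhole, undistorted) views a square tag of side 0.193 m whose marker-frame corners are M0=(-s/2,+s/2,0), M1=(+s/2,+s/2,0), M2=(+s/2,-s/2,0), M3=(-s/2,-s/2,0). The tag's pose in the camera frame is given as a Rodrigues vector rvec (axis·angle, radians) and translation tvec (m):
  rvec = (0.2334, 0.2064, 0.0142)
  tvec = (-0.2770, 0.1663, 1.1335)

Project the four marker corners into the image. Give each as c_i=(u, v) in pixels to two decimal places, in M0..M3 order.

Intrinsics K: fx=840.5, fy=703.5, cx=309.3, cy=227.0
Marker side s = 0.193 m; corners in marker frame (Z=0):
  M0 = (-0.0965, +0.0965, 0)
  M1 = (+0.0965, +0.0965, 0)
  M2 = (+0.0965, -0.0965, 0)
  M3 = (-0.0965, -0.0965, 0)
rvec = (0.2334, 0.2064, 0.0142), |rvec| = θ = 0.31189 rad = 17.870°
Rodrigues: sinθ=0.30686, 1−cosθ=0.04825; R = I + sinθ·[k]× + (1−cosθ)·[k]×²:
    [+0.97877 +0.00992 +0.20471]
    [+0.03786 +0.97288 -0.22818]
    [-0.20143 +0.23109 +0.95185]
t = (-0.2770, 0.1663, 1.1335) m
M0: Pc = R·M0+t = (-0.37049, +0.25653, +1.17524); u = 840.5·(-0.37049)/1.17524 + 309.3 = 44.3321, v = 703.5·(+0.25653)/1.17524 + 227.0 = 380.5591
M1: Pc = R·M1+t = (-0.18159, +0.26384, +1.13636); u = 840.5·(-0.18159)/1.13636 + 309.3 = 174.9878, v = 703.5·(+0.26384)/1.13636 + 227.0 = 390.3364
M2: Pc = R·M2+t = (-0.18351, +0.07607, +1.09176); u = 840.5·(-0.18351)/1.09176 + 309.3 = 168.0268, v = 703.5·(+0.07607)/1.09176 + 227.0 = 276.0177
M3: Pc = R·M3+t = (-0.37241, +0.06876, +1.13064); u = 840.5·(-0.37241)/1.13064 + 309.3 = 32.4565, v = 703.5·(+0.06876)/1.13064 + 227.0 = 269.7854

c0=(44.33, 380.56) c1=(174.99, 390.34) c2=(168.03, 276.02) c3=(32.46, 269.79)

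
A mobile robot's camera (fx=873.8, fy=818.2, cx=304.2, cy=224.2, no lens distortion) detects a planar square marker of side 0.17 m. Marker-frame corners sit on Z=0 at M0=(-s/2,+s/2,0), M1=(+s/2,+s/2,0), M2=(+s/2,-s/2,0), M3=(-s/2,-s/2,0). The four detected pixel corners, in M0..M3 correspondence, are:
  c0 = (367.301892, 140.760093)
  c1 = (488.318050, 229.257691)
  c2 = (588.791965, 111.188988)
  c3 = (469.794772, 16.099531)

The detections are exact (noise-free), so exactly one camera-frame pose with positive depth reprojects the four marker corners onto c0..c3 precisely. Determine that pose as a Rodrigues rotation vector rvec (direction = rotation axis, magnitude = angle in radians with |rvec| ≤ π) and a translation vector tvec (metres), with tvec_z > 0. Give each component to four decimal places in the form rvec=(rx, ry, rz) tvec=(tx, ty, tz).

rvec=(0.1653, -0.1838, 0.6426) tvec=(0.1839, -0.1103, 0.9175)

Intrinsics K: fx=873.8, fy=818.2, cx=304.2, cy=224.2
Marker side s = 0.17 m; corners in marker frame (Z=0):
  M0 = (-0.0850, +0.0850, 0)
  M1 = (+0.0850, +0.0850, 0)
  M2 = (+0.0850, -0.0850, 0)
  M3 = (-0.0850, -0.0850, 0)
Detected image corners:
  c0 = (367.301892, 140.760093) px
  c1 = (488.318050, 229.257691) px
  c2 = (588.791965, 111.188988) px
  c3 = (469.794772, 16.099531) px
Planar DLT: solve 8×8 A·h = b for H (H[2,2]=1):
  H  [+821.07281 -546.86606 +479.32796]
  H  [+569.69214 +726.49629 +125.80351]
  H  [+0.24051 +0.10443 +1.00000]
B = K⁻¹H; ‖b₁‖=1.089873, ‖b₂‖=1.089873; λ = 2/(‖b₁‖+‖b₂‖) = 0.917538, sign → tz>0 ⇒ λ=+0.917538
r₁ = λ·B[:,0] = (+0.78534,+0.57839,+0.22068); r₂ = λ·B[:,1] = (-0.60760,+0.78845,+0.09582)
r₃ = r₁×r₂ = (-0.11858,-0.20933,+0.97063); SVD([r₁ r₂ r₃]) → R = UVᵀ:
  R  [+0.78534 -0.60760 -0.11858]
  R  [+0.57839 +0.78845 -0.20933]
  R  [+0.22068 +0.09582 +0.97063]
t = (+0.18389, -0.11034, +0.91754) m
tr R = 2.544419; θ = arccos((tr R − 1)/2) = 0.688485 rad = 39.447°
axis k = ((R−Rᵀ)₃₂, (R−Rᵀ)₁₃, (R−Rᵀ)₂₁) / (2 sinθ) = (+0.240136, -0.266977, +0.933305)
rvec = θ·k = (+0.165330, -0.183810, +0.642567)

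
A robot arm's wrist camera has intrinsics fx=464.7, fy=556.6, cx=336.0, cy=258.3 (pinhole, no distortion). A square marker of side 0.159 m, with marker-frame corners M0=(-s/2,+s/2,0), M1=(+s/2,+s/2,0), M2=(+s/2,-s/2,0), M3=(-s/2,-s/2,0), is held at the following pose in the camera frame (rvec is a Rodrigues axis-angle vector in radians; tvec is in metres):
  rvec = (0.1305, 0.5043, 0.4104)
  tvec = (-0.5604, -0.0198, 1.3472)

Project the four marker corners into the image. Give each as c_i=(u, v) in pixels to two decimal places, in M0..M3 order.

Intrinsics K: fx=464.7, fy=556.6, cx=336.0, cy=258.3
Marker side s = 0.159 m; corners in marker frame (Z=0):
  M0 = (-0.0795, +0.0795, 0)
  M1 = (+0.0795, +0.0795, 0)
  M2 = (+0.0795, -0.0795, 0)
  M3 = (-0.0795, -0.0795, 0)
rvec = (0.1305, 0.5043, 0.4104), |rvec| = θ = 0.66316 rad = 37.996°
Rodrigues: sinθ=0.61561, 1−cosθ=0.21195; R = I + sinθ·[k]× + (1−cosθ)·[k]×²:
    [+0.79626 -0.34926 +0.49395]
    [+0.41269 +0.91062 -0.02140]
    [-0.44233 +0.22089 +0.86923]
t = (-0.5604, -0.0198, 1.3472) m
M0: Pc = R·M0+t = (-0.65147, +0.01979, +1.39993); u = 464.7·(-0.65147)/1.39993 + 336.0 = 119.7475, v = 556.6·(+0.01979)/1.39993 + 258.3 = 266.1665
M1: Pc = R·M1+t = (-0.52486, +0.08540, +1.32960); u = 464.7·(-0.52486)/1.32960 + 336.0 = 152.5578, v = 556.6·(+0.08540)/1.32960 + 258.3 = 294.0518
M2: Pc = R·M2+t = (-0.46933, -0.05939, +1.29447); u = 464.7·(-0.46933)/1.29447 + 336.0 = 167.5159, v = 556.6·(-0.05939)/1.29447 + 258.3 = 232.7654
M3: Pc = R·M3+t = (-0.59594, -0.12500, +1.36480); u = 464.7·(-0.59594)/1.36480 + 336.0 = 133.0905, v = 556.6·(-0.12500)/1.36480 + 258.3 = 207.3207

c0=(119.75, 266.17) c1=(152.56, 294.05) c2=(167.52, 232.77) c3=(133.09, 207.32)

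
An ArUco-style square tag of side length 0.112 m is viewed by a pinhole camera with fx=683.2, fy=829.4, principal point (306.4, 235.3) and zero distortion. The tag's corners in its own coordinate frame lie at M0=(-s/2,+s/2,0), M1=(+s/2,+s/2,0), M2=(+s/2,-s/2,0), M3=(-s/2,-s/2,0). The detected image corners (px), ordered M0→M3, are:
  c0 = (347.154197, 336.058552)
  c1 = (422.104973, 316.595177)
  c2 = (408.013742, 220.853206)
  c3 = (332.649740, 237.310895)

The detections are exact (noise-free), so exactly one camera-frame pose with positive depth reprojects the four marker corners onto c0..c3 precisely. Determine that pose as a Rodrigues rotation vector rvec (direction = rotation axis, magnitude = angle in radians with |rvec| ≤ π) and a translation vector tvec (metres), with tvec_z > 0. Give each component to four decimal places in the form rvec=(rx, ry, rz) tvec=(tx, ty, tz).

rvec=(-0.0262, -0.2611, -0.1749) tvec=(0.0987, 0.0479, 0.9408)

Intrinsics K: fx=683.2, fy=829.4, cx=306.4, cy=235.3
Marker side s = 0.112 m; corners in marker frame (Z=0):
  M0 = (-0.0560, +0.0560, 0)
  M1 = (+0.0560, +0.0560, 0)
  M2 = (+0.0560, -0.0560, 0)
  M3 = (-0.0560, -0.0560, 0)
Detected image corners:
  c0 = (347.154197, 336.058552) px
  c1 = (422.104973, 316.595177) px
  c2 = (408.013742, 220.853206) px
  c3 = (332.649740, 237.310895) px
Planar DLT: solve 8×8 A·h = b for H (H[2,2]=1):
  H  [+774.99152 +126.38762 +378.05881]
  H  [-83.89073 +867.13572 +277.55701]
  H  [+0.27536 -0.00329 +1.00000]
B = K⁻¹H; ‖b₁‖=1.062922, ‖b₂‖=1.062921; λ = 2/(‖b₁‖+‖b₂‖) = 0.940803, sign → tz>0 ⇒ λ=+0.940803
r₁ = λ·B[:,0] = (+0.95102,-0.16865,+0.25906); r₂ = λ·B[:,1] = (+0.17543,+0.98449,-0.00310)
r₃ = r₁×r₂ = (-0.25452,+0.04839,+0.96586); SVD([r₁ r₂ r₃]) → R = UVᵀ:
  R  [+0.95102 +0.17543 -0.25452]
  R  [-0.16865 +0.98449 +0.04839]
  R  [+0.25906 -0.00310 +0.96586]
t = (+0.09868, +0.04793, +0.94080) m
tr R = 2.901366; θ = arccos((tr R − 1)/2) = 0.315366 rad = 18.069°
axis k = ((R−Rᵀ)₃₂, (R−Rᵀ)₁₃, (R−Rᵀ)₂₁) / (2 sinθ) = (-0.083009, -0.827911, -0.554683)
rvec = θ·k = (-0.026178, -0.261095, -0.174928)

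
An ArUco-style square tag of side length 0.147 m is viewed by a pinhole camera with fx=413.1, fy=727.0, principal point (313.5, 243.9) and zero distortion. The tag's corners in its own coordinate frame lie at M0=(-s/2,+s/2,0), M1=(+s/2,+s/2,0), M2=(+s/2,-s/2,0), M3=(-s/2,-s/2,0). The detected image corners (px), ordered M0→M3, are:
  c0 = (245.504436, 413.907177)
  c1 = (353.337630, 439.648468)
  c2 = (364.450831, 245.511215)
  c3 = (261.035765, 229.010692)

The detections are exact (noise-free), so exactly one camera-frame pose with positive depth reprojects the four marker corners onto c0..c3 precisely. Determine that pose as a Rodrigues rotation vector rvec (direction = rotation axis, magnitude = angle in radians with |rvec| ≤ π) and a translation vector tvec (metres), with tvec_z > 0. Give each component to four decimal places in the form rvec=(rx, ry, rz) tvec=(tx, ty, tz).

rvec=(-0.1920, 0.1583, 0.1069) tvec=(-0.0115, 0.0663, 0.5631)

Intrinsics K: fx=413.1, fy=727.0, cx=313.5, cy=243.9
Marker side s = 0.147 m; corners in marker frame (Z=0):
  M0 = (-0.0735, +0.0735, 0)
  M1 = (+0.0735, +0.0735, 0)
  M2 = (+0.0735, -0.0735, 0)
  M3 = (-0.0735, -0.0735, 0)
Detected image corners:
  c0 = (245.504436, 413.907177) px
  c1 = (353.337630, 439.648468) px
  c2 = (364.450831, 245.511215) px
  c3 = (261.035765, 229.010692) px
Planar DLT: solve 8×8 A·h = b for H (H[2,2]=1):
  H  [+627.62839 -189.47061 +305.09144]
  H  [+44.71552 +1181.68258 +329.54808]
  H  [-0.29583 -0.32186 +1.00000]
B = K⁻¹H; ‖b₁‖=1.776021, ‖b₂‖=1.776021; λ = 2/(‖b₁‖+‖b₂‖) = 0.563056, sign → tz>0 ⇒ λ=+0.563056
r₁ = λ·B[:,0] = (+0.98187,+0.09051,-0.16657); r₂ = λ·B[:,1] = (-0.12072,+0.97600,-0.18123)
r₃ = r₁×r₂ = (+0.14617,+0.19805,+0.96923); SVD([r₁ r₂ r₃]) → R = UVᵀ:
  R  [+0.98187 -0.12072 +0.14617]
  R  [+0.09051 +0.97600 +0.19805]
  R  [-0.16657 -0.18123 +0.96923]
t = (-0.01146, +0.06633, +0.56306) m
tr R = 2.927104; θ = arccos((tr R − 1)/2) = 0.270820 rad = 15.517°
axis k = ((R−Rᵀ)₃₂, (R−Rᵀ)₁₃, (R−Rᵀ)₂₁) / (2 sinθ) = (-0.708868, +0.584505, +0.394792)
rvec = θ·k = (-0.191975, +0.158295, +0.106917)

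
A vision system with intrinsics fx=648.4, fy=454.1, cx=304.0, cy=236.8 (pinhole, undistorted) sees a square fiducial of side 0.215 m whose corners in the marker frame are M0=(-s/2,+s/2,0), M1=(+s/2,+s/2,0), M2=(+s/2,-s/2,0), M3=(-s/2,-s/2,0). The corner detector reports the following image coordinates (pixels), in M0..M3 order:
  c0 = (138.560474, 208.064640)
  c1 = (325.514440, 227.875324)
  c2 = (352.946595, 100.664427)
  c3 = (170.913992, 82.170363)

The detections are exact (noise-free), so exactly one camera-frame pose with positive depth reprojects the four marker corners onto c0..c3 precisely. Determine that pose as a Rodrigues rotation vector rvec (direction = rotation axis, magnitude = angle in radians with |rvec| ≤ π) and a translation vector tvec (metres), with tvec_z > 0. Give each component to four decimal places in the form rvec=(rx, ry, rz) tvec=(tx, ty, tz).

Intrinsics K: fx=648.4, fy=454.1, cx=304.0, cy=236.8
Marker side s = 0.215 m; corners in marker frame (Z=0):
  M0 = (-0.1075, +0.1075, 0)
  M1 = (+0.1075, +0.1075, 0)
  M2 = (+0.1075, -0.1075, 0)
  M3 = (-0.1075, -0.1075, 0)
Detected image corners:
  c0 = (138.560474, 208.064640) px
  c1 = (325.514440, 227.875324) px
  c2 = (352.946595, 100.664427) px
  c3 = (170.913992, 82.170363) px
Planar DLT: solve 8×8 A·h = b for H (H[2,2]=1):
  H  [+850.81105 -170.87195 +246.90412]
  H  [+84.56715 +568.68988 +153.78813]
  H  [-0.02890 -0.12875 +1.00000]
B = K⁻¹H; ‖b₁‖=1.341229, ‖b₂‖=1.341229; λ = 2/(‖b₁‖+‖b₂‖) = 0.745585, sign → tz>0 ⇒ λ=+0.745585
r₁ = λ·B[:,0] = (+0.98844,+0.15009,-0.02155); r₂ = λ·B[:,1] = (-0.15148,+0.98379,-0.09600)
r₃ = r₁×r₂ = (+0.00679,+0.09815,+0.99515); SVD([r₁ r₂ r₃]) → R = UVᵀ:
  R  [+0.98844 -0.15148 +0.00679]
  R  [+0.15009 +0.98379 +0.09815]
  R  [-0.02155 -0.09600 +0.99515]
t = (-0.06565, -0.13630, +0.74558) m
tr R = 2.967375; θ = arccos((tr R − 1)/2) = 0.180871 rad = 10.363°
axis k = ((R−Rᵀ)₃₂, (R−Rᵀ)₁₃, (R−Rᵀ)₂₁) / (2 sinθ) = (-0.539637, +0.078782, +0.838204)
rvec = θ·k = (-0.097605, +0.014249, +0.151607)

rvec=(-0.0976, 0.0142, 0.1516) tvec=(-0.0657, -0.1363, 0.7456)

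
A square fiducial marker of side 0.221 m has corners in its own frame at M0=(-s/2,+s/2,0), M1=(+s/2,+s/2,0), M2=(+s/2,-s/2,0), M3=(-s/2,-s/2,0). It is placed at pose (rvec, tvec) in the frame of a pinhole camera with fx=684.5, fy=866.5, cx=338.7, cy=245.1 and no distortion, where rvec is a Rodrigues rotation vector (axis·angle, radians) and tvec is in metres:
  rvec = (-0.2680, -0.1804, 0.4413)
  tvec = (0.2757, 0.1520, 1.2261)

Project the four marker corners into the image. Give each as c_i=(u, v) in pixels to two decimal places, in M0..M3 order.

Intrinsics K: fx=684.5, fy=866.5, cx=338.7, cy=245.1
Marker side s = 0.221 m; corners in marker frame (Z=0):
  M0 = (-0.1105, +0.1105, 0)
  M1 = (+0.1105, +0.1105, 0)
  M2 = (+0.1105, -0.1105, 0)
  M3 = (-0.1105, -0.1105, 0)
rvec = (-0.2680, -0.1804, 0.4413), |rvec| = θ = 0.54691 rad = 31.336°
Rodrigues: sinθ=0.52005, 1−cosθ=0.14587; R = I + sinθ·[k]× + (1−cosθ)·[k]×²:
    [+0.88916 -0.39605 -0.22922]
    [+0.44320 +0.87000 +0.21602]
    [+0.11387 -0.29366 +0.94910]
t = (0.2757, 0.1520, 1.2261) m
M0: Pc = R·M0+t = (+0.13368, +0.19916, +1.18107); u = 684.5·(+0.13368)/1.18107 + 338.7 = 416.1781, v = 866.5·(+0.19916)/1.18107 + 245.1 = 391.2164
M1: Pc = R·M1+t = (+0.33019, +0.29711, +1.20623); u = 684.5·(+0.33019)/1.20623 + 338.7 = 526.0719, v = 866.5·(+0.29711)/1.20623 + 245.1 = 458.5293
M2: Pc = R·M2+t = (+0.41772, +0.10484, +1.27113); u = 684.5·(+0.41772)/1.27113 + 338.7 = 563.6384, v = 866.5·(+0.10484)/1.27113 + 245.1 = 316.5659
M3: Pc = R·M3+t = (+0.22121, +0.00689, +1.24597); u = 684.5·(+0.22121)/1.24597 + 338.7 = 460.2274, v = 866.5·(+0.00689)/1.24597 + 245.1 = 249.8919

c0=(416.18, 391.22) c1=(526.07, 458.53) c2=(563.64, 316.57) c3=(460.23, 249.89)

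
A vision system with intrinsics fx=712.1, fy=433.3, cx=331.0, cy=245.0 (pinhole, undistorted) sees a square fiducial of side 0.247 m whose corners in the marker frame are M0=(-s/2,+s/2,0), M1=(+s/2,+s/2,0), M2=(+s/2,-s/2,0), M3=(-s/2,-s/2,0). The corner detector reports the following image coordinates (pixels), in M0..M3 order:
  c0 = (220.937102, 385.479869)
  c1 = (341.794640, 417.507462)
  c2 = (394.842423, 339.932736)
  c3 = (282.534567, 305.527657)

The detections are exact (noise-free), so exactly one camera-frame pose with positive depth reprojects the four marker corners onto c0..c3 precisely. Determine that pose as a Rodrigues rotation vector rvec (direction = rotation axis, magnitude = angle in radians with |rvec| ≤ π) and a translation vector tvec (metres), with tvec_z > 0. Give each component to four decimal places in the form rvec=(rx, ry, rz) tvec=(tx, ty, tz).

rvec=(-0.1892, -0.3252, 0.4677) tvec=(-0.0339, 0.3455, 1.2840)

Intrinsics K: fx=712.1, fy=433.3, cx=331.0, cy=245.0
Marker side s = 0.247 m; corners in marker frame (Z=0):
  M0 = (-0.1235, +0.1235, 0)
  M1 = (+0.1235, +0.1235, 0)
  M2 = (+0.1235, -0.1235, 0)
  M3 = (-0.1235, -0.1235, 0)
Detected image corners:
  c0 = (220.937102, 385.479869) px
  c1 = (341.794640, 417.507462) px
  c2 = (394.842423, 339.932736) px
  c3 = (282.534567, 305.527657) px
Planar DLT: solve 8×8 A·h = b for H (H[2,2]=1):
  H  [+535.10814 -292.44789 +312.19673]
  H  [+208.80186 +247.73194 +361.57827]
  H  [+0.20493 -0.19615 +1.00000]
B = K⁻¹H; ‖b₁‖=0.778818, ‖b₂‖=0.778818; λ = 2/(‖b₁‖+‖b₂‖) = 1.283998, sign → tz>0 ⇒ λ=+1.283998
r₁ = λ·B[:,0] = (+0.84255,+0.46996,+0.26312); r₂ = λ·B[:,1] = (-0.41025,+0.87651,-0.25185)
r₃ = r₁×r₂ = (-0.34899,+0.10425,+0.93131); SVD([r₁ r₂ r₃]) → R = UVᵀ:
  R  [+0.84255 -0.41025 -0.34899]
  R  [+0.46996 +0.87651 +0.10425]
  R  [+0.26312 -0.25185 +0.93131]
t = (-0.03390, +0.34546, +1.28400) m
tr R = 2.650371; θ = arccos((tr R − 1)/2) = 0.600265 rad = 34.393°
axis k = ((R−Rᵀ)₃₂, (R−Rᵀ)₁₃, (R−Rᵀ)₂₁) / (2 sinθ) = (-0.315211, -0.541829, +0.779143)
rvec = θ·k = (-0.189210, -0.325241, +0.467692)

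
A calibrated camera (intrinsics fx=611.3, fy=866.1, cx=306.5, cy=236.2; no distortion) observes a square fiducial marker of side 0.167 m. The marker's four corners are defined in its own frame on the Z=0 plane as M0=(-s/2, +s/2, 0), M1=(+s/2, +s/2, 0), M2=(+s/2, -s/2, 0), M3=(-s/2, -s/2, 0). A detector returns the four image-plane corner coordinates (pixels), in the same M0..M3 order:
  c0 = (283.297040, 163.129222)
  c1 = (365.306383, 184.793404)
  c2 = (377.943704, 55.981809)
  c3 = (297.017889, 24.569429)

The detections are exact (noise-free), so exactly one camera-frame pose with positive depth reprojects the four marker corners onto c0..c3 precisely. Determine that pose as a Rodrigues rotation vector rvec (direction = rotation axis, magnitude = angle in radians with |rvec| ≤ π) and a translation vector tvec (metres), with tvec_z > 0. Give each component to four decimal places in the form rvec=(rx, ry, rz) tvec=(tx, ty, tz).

Intrinsics K: fx=611.3, fy=866.1, cx=306.5, cy=236.2
Marker side s = 0.167 m; corners in marker frame (Z=0):
  M0 = (-0.0835, +0.0835, 0)
  M1 = (+0.0835, +0.0835, 0)
  M2 = (+0.0835, -0.0835, 0)
  M3 = (-0.0835, -0.0835, 0)
Detected image corners:
  c0 = (283.297040, 163.129222) px
  c1 = (365.306383, 184.793404) px
  c2 = (377.943704, 55.981809) px
  c3 = (297.017889, 24.569429) px
Planar DLT: solve 8×8 A·h = b for H (H[2,2]=1):
  H  [+632.88077 -81.68516 +332.38708]
  H  [+205.89082 +798.51013 +107.55547]
  H  [+0.43837 -0.00873 +1.00000]
B = K⁻¹H; ‖b₁‖=0.933374, ‖b₂‖=0.933374; λ = 2/(‖b₁‖+‖b₂‖) = 1.071382, sign → tz>0 ⇒ λ=+1.071382
r₁ = λ·B[:,0] = (+0.87372,+0.12661,+0.46966); r₂ = λ·B[:,1] = (-0.13848,+0.99032,-0.00935)
r₃ = r₁×r₂ = (-0.46630,-0.05687,+0.88280); SVD([r₁ r₂ r₃]) → R = UVᵀ:
  R  [+0.87372 -0.13848 -0.46630]
  R  [+0.12661 +0.99032 -0.05687]
  R  [+0.46966 -0.00935 +0.88280]
t = (+0.04537, -0.15914, +1.07138) m
tr R = 2.746838; θ = arccos((tr R − 1)/2) = 0.508617 rad = 29.142°
axis k = ((R−Rᵀ)₃₂, (R−Rᵀ)₁₃, (R−Rᵀ)₂₁) / (2 sinθ) = (+0.048793, -0.961010, +0.272175)
rvec = θ·k = (+0.024817, -0.488786, +0.138433)

rvec=(0.0248, -0.4888, 0.1384) tvec=(0.0454, -0.1591, 1.0714)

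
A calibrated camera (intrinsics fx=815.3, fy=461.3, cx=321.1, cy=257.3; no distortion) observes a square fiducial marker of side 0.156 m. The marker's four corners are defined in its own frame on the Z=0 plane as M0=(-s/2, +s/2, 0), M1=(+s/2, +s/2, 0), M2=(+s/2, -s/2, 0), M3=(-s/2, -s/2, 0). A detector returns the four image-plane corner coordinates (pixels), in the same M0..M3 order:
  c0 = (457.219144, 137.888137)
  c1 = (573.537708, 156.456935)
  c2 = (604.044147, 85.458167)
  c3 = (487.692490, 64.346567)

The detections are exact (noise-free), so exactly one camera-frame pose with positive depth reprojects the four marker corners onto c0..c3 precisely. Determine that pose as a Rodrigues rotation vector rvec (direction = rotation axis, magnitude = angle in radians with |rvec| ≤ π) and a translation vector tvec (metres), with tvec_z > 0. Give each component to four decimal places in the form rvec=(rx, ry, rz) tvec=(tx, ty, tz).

rvec=(0.0792, -0.2019, 0.2177) tvec=(0.2548, -0.3123, 0.9872)

Intrinsics K: fx=815.3, fy=461.3, cx=321.1, cy=257.3
Marker side s = 0.156 m; corners in marker frame (Z=0):
  M0 = (-0.0780, +0.0780, 0)
  M1 = (+0.0780, +0.0780, 0)
  M2 = (+0.0780, -0.0780, 0)
  M3 = (-0.0780, -0.0780, 0)
Detected image corners:
  c0 = (457.219144, 137.888137) px
  c1 = (573.537708, 156.456935) px
  c2 = (604.044147, 85.458167) px
  c3 = (487.692490, 64.346567) px
Planar DLT: solve 8×8 A·h = b for H (H[2,2]=1):
  H  [+857.13497 -165.28636 +531.50828]
  H  [+150.45551 +469.44881 +111.36011]
  H  [+0.20994 +0.05685 +1.00000]
B = K⁻¹H; ‖b₁‖=1.012928, ‖b₂‖=1.012928; λ = 2/(‖b₁‖+‖b₂‖) = 0.987237, sign → tz>0 ⇒ λ=+0.987237
r₁ = λ·B[:,0] = (+0.95627,+0.20639,+0.20726); r₂ = λ·B[:,1] = (-0.22225,+0.97337,+0.05612)
r₃ = r₁×r₂ = (-0.19016,-0.09973,+0.97668); SVD([r₁ r₂ r₃]) → R = UVᵀ:
  R  [+0.95627 -0.22225 -0.19016]
  R  [+0.20639 +0.97337 -0.09973]
  R  [+0.20726 +0.05612 +0.97668]
t = (+0.25478, -0.31233, +0.98724) m
tr R = 2.906317; θ = arccos((tr R − 1)/2) = 0.307284 rad = 17.606°
axis k = ((R−Rᵀ)₃₂, (R−Rᵀ)₁₃, (R−Rᵀ)₂₁) / (2 sinθ) = (+0.257623, -0.656946, +0.708556)
rvec = θ·k = (+0.079164, -0.201869, +0.217728)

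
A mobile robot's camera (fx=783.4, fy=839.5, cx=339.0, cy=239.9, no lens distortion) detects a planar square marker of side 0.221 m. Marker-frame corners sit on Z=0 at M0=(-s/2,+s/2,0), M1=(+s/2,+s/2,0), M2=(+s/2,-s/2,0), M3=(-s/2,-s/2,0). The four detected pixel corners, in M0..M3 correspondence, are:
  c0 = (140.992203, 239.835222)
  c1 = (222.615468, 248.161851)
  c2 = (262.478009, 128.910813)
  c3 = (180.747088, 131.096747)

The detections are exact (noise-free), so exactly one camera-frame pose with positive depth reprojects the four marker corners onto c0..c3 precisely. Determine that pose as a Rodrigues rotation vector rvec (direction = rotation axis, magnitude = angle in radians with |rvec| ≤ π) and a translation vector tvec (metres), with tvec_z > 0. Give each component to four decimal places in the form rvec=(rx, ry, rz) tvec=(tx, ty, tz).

rvec=(-0.3770, 0.6261, 0.1915) tvec=(-0.2590, -0.0944, 1.4626)

Intrinsics K: fx=783.4, fy=839.5, cx=339.0, cy=239.9
Marker side s = 0.221 m; corners in marker frame (Z=0):
  M0 = (-0.1105, +0.1105, 0)
  M1 = (+0.1105, +0.1105, 0)
  M2 = (+0.1105, -0.1105, 0)
  M3 = (-0.1105, -0.1105, 0)
Detected image corners:
  c0 = (140.992203, 239.835222) px
  c1 = (222.615468, 248.161851) px
  c2 = (262.478009, 128.910813) px
  c3 = (180.747088, 131.096747) px
Planar DLT: solve 8×8 A·h = b for H (H[2,2]=1):
  H  [+286.47393 -219.42337 +200.27739]
  H  [-63.67024 +478.29174 +185.70400]
  H  [-0.41204 -0.19486 +1.00000]
B = K⁻¹H; ‖b₁‖=0.683698, ‖b₂‖=0.683698; λ = 2/(‖b₁‖+‖b₂‖) = 1.462634, sign → tz>0 ⇒ λ=+1.462634
r₁ = λ·B[:,0] = (+0.79564,+0.06129,-0.60266); r₂ = λ·B[:,1] = (-0.28634,+0.91476,-0.28501)
r₃ = r₁×r₂ = (+0.53382,+0.39933,+0.74537); SVD([r₁ r₂ r₃]) → R = UVᵀ:
  R  [+0.79564 -0.28634 +0.53382]
  R  [+0.06129 +0.91476 +0.39933]
  R  [-0.60266 -0.28501 +0.74537]
t = (-0.25900, -0.09442, +1.46263) m
tr R = 2.455770; θ = arccos((tr R − 1)/2) = 0.755564 rad = 43.291°
axis k = ((R−Rᵀ)₃₂, (R−Rᵀ)₁₃, (R−Rᵀ)₂₁) / (2 sinθ) = (-0.499005, +0.828697, +0.253484)
rvec = θ·k = (-0.377030, +0.626134, +0.191524)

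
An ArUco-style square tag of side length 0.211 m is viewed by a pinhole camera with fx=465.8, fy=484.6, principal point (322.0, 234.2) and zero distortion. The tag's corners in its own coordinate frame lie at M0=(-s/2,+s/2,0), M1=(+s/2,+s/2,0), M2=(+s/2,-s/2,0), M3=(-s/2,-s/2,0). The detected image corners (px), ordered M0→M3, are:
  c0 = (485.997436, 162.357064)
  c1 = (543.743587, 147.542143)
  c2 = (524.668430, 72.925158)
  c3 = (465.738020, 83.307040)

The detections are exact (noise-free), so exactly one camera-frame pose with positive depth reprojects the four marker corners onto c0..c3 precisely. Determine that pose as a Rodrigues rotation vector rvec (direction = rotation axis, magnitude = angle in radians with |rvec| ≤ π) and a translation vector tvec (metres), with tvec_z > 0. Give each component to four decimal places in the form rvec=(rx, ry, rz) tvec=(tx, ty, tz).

rvec=(-0.0425, -0.3593, -0.2605) tvec=(0.5084, -0.3132, 1.2879)

Intrinsics K: fx=465.8, fy=484.6, cx=322.0, cy=234.2
Marker side s = 0.211 m; corners in marker frame (Z=0):
  M0 = (-0.1055, +0.1055, 0)
  M1 = (+0.1055, +0.1055, 0)
  M2 = (+0.1055, -0.1055, 0)
  M3 = (-0.1055, -0.1055, 0)
Detected image corners:
  c0 = (485.997436, 162.357064) px
  c1 = (543.743587, 147.542143) px
  c2 = (524.668430, 72.925158) px
  c3 = (465.738020, 83.307040) px
Planar DLT: solve 8×8 A·h = b for H (H[2,2]=1):
  H  [+414.89864 +95.05412 +505.88423]
  H  [-27.77423 +364.28036 +116.36617]
  H  [+0.27407 +0.00381 +1.00000]
B = K⁻¹H; ‖b₁‖=0.776463, ‖b₂‖=0.776463; λ = 2/(‖b₁‖+‖b₂‖) = 1.287891, sign → tz>0 ⇒ λ=+1.287891
r₁ = λ·B[:,0] = (+0.90315,-0.24440,+0.35297); r₂ = λ·B[:,1] = (+0.25942,+0.96575,+0.00491)
r₃ = r₁×r₂ = (-0.34208,+0.08713,+0.93562); SVD([r₁ r₂ r₃]) → R = UVᵀ:
  R  [+0.90315 +0.25942 -0.34208]
  R  [-0.24440 +0.96575 +0.08713]
  R  [+0.35297 +0.00491 +0.93562]
t = (+0.50842, -0.31316, +1.28789) m
tr R = 2.804523; θ = arccos((tr R − 1)/2) = 0.445810 rad = 25.543°
axis k = ((R−Rᵀ)₃₂, (R−Rᵀ)₁₃, (R−Rᵀ)₂₁) / (2 sinθ) = (-0.095346, -0.805973, -0.584223)
rvec = θ·k = (-0.042506, -0.359311, -0.260452)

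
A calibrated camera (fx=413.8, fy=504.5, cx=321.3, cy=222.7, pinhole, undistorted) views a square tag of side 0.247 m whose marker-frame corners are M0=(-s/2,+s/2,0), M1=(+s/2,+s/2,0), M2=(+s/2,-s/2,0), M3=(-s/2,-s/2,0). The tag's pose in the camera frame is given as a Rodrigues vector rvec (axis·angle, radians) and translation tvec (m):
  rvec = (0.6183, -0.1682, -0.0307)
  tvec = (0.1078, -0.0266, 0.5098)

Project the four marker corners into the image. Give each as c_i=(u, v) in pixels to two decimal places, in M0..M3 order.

c0=(309.08, 297.76) c1=(477.89, 276.80) c2=(531.80, 71.32) c3=(310.18, 81.57)

Intrinsics K: fx=413.8, fy=504.5, cx=321.3, cy=222.7
Marker side s = 0.247 m; corners in marker frame (Z=0):
  M0 = (-0.1235, +0.1235, 0)
  M1 = (+0.1235, +0.1235, 0)
  M2 = (+0.1235, -0.1235, 0)
  M3 = (-0.1235, -0.1235, 0)
rvec = (0.6183, -0.1682, -0.0307), |rvec| = θ = 0.64150 rad = 36.756°
Rodrigues: sinθ=0.59840, 1−cosθ=0.19880; R = I + sinθ·[k]× + (1−cosθ)·[k]×²:
    [+0.98588 -0.02160 -0.16607]
    [-0.07888 +0.81486 -0.57426]
    [+0.14773 +0.57925 +0.80165]
t = (0.1078, -0.0266, 0.5098) m
M0: Pc = R·M0+t = (-0.01662, +0.08378, +0.56309); u = 413.8·(-0.01662)/0.56309 + 321.3 = 309.0837, v = 504.5·(+0.08378)/0.56309 + 222.7 = 297.7595
M1: Pc = R·M1+t = (+0.22689, +0.06429, +0.59958); u = 413.8·(+0.22689)/0.59958 + 321.3 = 477.8861, v = 504.5·(+0.06429)/0.59958 + 222.7 = 276.7984
M2: Pc = R·M2+t = (+0.23222, -0.13698, +0.45651); u = 413.8·(+0.23222)/0.45651 + 321.3 = 531.7989, v = 504.5·(-0.13698)/0.45651 + 222.7 = 71.3225
M3: Pc = R·M3+t = (-0.01129, -0.11749, +0.42002); u = 413.8·(-0.01129)/0.42002 + 321.3 = 310.1792, v = 504.5·(-0.11749)/0.42002 + 222.7 = 81.5731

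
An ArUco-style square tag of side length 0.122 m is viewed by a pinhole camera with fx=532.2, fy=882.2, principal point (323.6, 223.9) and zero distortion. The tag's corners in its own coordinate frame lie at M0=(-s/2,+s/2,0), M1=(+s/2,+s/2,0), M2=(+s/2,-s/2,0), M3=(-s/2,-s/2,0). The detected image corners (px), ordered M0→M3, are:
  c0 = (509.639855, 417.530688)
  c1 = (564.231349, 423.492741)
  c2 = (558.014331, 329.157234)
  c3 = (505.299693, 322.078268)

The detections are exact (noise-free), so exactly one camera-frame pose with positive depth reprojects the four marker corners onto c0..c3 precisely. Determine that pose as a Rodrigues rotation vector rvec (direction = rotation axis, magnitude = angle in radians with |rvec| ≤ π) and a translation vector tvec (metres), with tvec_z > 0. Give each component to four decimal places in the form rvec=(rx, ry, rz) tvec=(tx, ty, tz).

Intrinsics K: fx=532.2, fy=882.2, cx=323.6, cy=223.9
Marker side s = 0.122 m; corners in marker frame (Z=0):
  M0 = (-0.0610, +0.0610, 0)
  M1 = (+0.0610, +0.0610, 0)
  M2 = (+0.0610, -0.0610, 0)
  M3 = (-0.0610, -0.0610, 0)
Detected image corners:
  c0 = (509.639855, 417.530688) px
  c1 = (564.231349, 423.492741) px
  c2 = (558.014331, 329.157234) px
  c3 = (505.299693, 322.078268) px
Planar DLT: solve 8×8 A·h = b for H (H[2,2]=1):
  H  [+502.13568 -116.02661 +534.43970]
  H  [+97.16728 +666.52382 +372.22481]
  H  [+0.11697 -0.29824 +1.00000]
B = K⁻¹H; ‖b₁‖=0.883863, ‖b₂‖=0.883863; λ = 2/(‖b₁‖+‖b₂‖) = 1.131397, sign → tz>0 ⇒ λ=+1.131397
r₁ = λ·B[:,0] = (+0.98702,+0.09103,+0.13234); r₂ = λ·B[:,1] = (-0.04149,+0.94044,-0.33743)
r₃ = r₁×r₂ = (-0.15517,+0.32756,+0.93200); SVD([r₁ r₂ r₃]) → R = UVᵀ:
  R  [+0.98702 -0.04149 -0.15517]
  R  [+0.09103 +0.94044 +0.32756]
  R  [+0.13234 -0.33743 +0.93200]
t = (+0.44822, +0.19022, +1.13140) m
tr R = 2.859455; θ = arccos((tr R − 1)/2) = 0.377124 rad = 21.608°
axis k = ((R−Rᵀ)₃₂, (R−Rᵀ)₁₃, (R−Rᵀ)₂₁) / (2 sinθ) = (-0.902902, -0.390376, +0.179928)
rvec = θ·k = (-0.340506, -0.147220, +0.067855)

rvec=(-0.3405, -0.1472, 0.0679) tvec=(0.4482, 0.1902, 1.1314)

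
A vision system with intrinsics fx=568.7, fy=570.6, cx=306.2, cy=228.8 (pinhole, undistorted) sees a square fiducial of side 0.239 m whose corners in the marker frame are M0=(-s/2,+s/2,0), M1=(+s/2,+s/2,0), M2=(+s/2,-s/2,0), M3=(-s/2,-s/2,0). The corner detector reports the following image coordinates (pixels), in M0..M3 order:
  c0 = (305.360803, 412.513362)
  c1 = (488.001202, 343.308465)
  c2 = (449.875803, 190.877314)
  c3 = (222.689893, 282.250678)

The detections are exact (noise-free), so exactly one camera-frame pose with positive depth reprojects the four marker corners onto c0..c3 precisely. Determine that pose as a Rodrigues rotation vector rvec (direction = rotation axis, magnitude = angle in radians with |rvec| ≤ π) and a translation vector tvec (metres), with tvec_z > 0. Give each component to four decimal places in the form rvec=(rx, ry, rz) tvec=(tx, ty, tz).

Intrinsics K: fx=568.7, fy=570.6, cx=306.2, cy=228.8
Marker side s = 0.239 m; corners in marker frame (Z=0):
  M0 = (-0.1195, +0.1195, 0)
  M1 = (+0.1195, +0.1195, 0)
  M2 = (+0.1195, -0.1195, 0)
  M3 = (-0.1195, -0.1195, 0)
Detected image corners:
  c0 = (305.360803, 412.513362) px
  c1 = (488.001202, 343.308465) px
  c2 = (449.875803, 190.877314) px
  c3 = (222.689893, 282.250678) px
Planar DLT: solve 8×8 A·h = b for H (H[2,2]=1):
  H  [+803.04415 +600.29767 +368.42787]
  H  [-367.43048 +881.02703 +315.79029]
  H  [-0.11955 +0.94481 +1.00000]
B = K⁻¹H; ‖b₁‖=1.596675, ‖b₂‖=1.596675; λ = 2/(‖b₁‖+‖b₂‖) = 0.626301, sign → tz>0 ⇒ λ=+0.626301
r₁ = λ·B[:,0] = (+0.92469,-0.37328,-0.07487); r₂ = λ·B[:,1] = (+0.34250,+0.72976,+0.59173)
r₃ = r₁×r₂ = (-0.16624,-0.57282,+0.80265); SVD([r₁ r₂ r₃]) → R = UVᵀ:
  R  [+0.92469 +0.34250 -0.16624]
  R  [-0.37328 +0.72976 -0.57282]
  R  [-0.07487 +0.59173 +0.80265]
t = (+0.06853, +0.09548, +0.62630) m
tr R = 2.457101; θ = arccos((tr R − 1)/2) = 0.754593 rad = 43.235°
axis k = ((R−Rᵀ)₃₂, (R−Rᵀ)₁₃, (R−Rᵀ)₂₁) / (2 sinθ) = (+0.850046, -0.066695, -0.522469)
rvec = θ·k = (+0.641438, -0.050327, -0.394251)

rvec=(0.6414, -0.0503, -0.3943) tvec=(0.0685, 0.0955, 0.6263)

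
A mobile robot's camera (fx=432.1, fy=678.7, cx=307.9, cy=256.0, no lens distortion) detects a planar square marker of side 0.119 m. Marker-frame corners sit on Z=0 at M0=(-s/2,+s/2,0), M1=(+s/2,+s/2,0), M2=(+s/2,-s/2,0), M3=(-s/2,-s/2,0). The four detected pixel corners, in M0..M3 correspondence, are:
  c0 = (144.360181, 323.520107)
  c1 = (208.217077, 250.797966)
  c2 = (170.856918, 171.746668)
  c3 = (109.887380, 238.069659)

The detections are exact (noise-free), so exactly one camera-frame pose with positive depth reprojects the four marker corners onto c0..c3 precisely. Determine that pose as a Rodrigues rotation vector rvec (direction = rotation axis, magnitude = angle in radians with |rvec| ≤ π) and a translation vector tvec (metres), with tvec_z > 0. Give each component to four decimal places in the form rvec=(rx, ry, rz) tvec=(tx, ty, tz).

rvec=(-0.4044, -0.0256, -0.6684) tvec=(-0.2399, -0.0119, 0.6925)

Intrinsics K: fx=432.1, fy=678.7, cx=307.9, cy=256.0
Marker side s = 0.119 m; corners in marker frame (Z=0):
  M0 = (-0.0595, +0.0595, 0)
  M1 = (+0.0595, +0.0595, 0)
  M2 = (+0.0595, -0.0595, 0)
  M3 = (-0.0595, -0.0595, 0)
Detected image corners:
  c0 = (144.360181, 323.520107) px
  c1 = (208.217077, 250.797966) px
  c2 = (170.856918, 171.746668) px
  c3 = (109.887380, 238.069659) px
Planar DLT: solve 8×8 A·h = b for H (H[2,2]=1):
  H  [+558.74798 +220.49193 +158.18669]
  H  [-529.57401 +564.21198 +244.32177]
  H  [+0.21877 -0.51465 +1.00000]
B = K⁻¹H; ‖b₁‖=1.444133, ‖b₂‖=1.444133; λ = 2/(‖b₁‖+‖b₂‖) = 0.692457, sign → tz>0 ⇒ λ=+0.692457
r₁ = λ·B[:,0] = (+0.78747,-0.59745,+0.15149); r₂ = λ·B[:,1] = (+0.60729,+0.71007,-0.35637)
r₃ = r₁×r₂ = (+0.10535,+0.37263,+0.92198); SVD([r₁ r₂ r₃]) → R = UVᵀ:
  R  [+0.78747 +0.60729 +0.10535]
  R  [-0.59745 +0.71007 +0.37263]
  R  [+0.15149 -0.35637 +0.92198]
t = (-0.23992, -0.01191, +0.69246) m
tr R = 2.419517; θ = arccos((tr R − 1)/2) = 0.781641 rad = 44.785°
axis k = ((R−Rᵀ)₃₂, (R−Rᵀ)₁₃, (R−Rᵀ)₂₁) / (2 sinθ) = (-0.517434, -0.032753, -0.855096)
rvec = θ·k = (-0.404447, -0.025601, -0.668379)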